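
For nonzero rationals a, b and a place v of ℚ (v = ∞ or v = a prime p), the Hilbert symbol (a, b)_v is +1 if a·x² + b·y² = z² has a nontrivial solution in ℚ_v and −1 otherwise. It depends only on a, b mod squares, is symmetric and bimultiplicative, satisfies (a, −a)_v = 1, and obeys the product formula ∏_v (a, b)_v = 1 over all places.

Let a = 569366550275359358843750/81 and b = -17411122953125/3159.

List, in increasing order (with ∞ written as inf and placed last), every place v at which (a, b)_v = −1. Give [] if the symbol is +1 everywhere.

(a, b) ≡ (179894, -24531) mod (ℚ^×)²; places V = {2, 3, 5, 11, 13, 17, 37, ∞}.
(a,b)_5: α=6, u≡1; β=6, v≡4 (mod 5); (1|5)=+1, (4|5)=+1; sign (−1)^0·+1^6·+1^6 = +1.
(a,b)_3: α=-4, u≡2; β=-5, v≡1 (mod 3); (2|3)=-1, (1|3)=+1; sign (−1)^0·-1^-5·+1^-4 = -1.
(a,b)_∞: sgn(179894)=+, sgn(-24531)=−, so +1.
(a,b)_37: α=3, u≡8; β=1, v≡21 (mod 37); (8|37)=-1, (21|37)=+1; sign (−1)^0·-1^1·+1^3 = -1.
(a,b)_11: α=7, u≡10; β=6, v≡6 (mod 11); (10|11)=-1, (6|11)=-1; sign (−1)^0·-1^6·-1^7 = -1.
(a,b)_2: α=1, β=0; u≡3, v≡5 (mod 8); ε(u)ε(v)=1·0, αω(v)=1·1, βω(u)=0·1; sum ≡ 1  ⇒  -1.
(a,b)_13: α=1, u≡7; β=-1, v≡11 (mod 13); (7|13)=-1, (11|13)=-1; sign (−1)^0·-1^-1·-1^1 = +1.
(a,b)_17: α=5, u≡1; β=1, v≡16 (mod 17); (1|17)=+1, (16|17)=+1; sign (−1)^0·+1^1·+1^5 = +1.
|Ram(179894, -24531)| = 4, even; anisotropic at {2, 3, 11, 37}.

[2, 3, 11, 37]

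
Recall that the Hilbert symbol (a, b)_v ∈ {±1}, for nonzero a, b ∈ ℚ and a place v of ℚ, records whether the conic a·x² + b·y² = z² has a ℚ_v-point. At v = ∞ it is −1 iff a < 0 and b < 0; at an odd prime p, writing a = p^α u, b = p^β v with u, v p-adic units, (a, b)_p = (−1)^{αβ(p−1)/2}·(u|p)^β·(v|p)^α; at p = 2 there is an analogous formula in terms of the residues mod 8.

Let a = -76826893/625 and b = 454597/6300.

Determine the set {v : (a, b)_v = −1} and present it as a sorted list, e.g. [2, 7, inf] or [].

[2, 13]

Mod squares: a ≡ -13, b ≡ 91. Check v ∈ {∞, 2, 3, 5, 7, 11, 13, 17}.
v=13: a=13^3·(≡1), b=13^1·(≡8) mod 13; (1|13)=+1, (8|13)=-1; (−1)^{3·1·6}·(+1)^1·(-1)^3 = -1.
v=5: a=5^-4·(≡2), b=5^-2·(≡1) mod 5; (2|5)=-1, (1|5)=+1; (−1)^{-4·-2·2}·(-1)^-2·(+1)^-4 = +1.
v=11: a=11^2·(≡1), b=11^2·(≡9) mod 11; (1|11)=+1, (9|11)=+1; (−1)^{2·2·5}·(+1)^2·(+1)^2 = +1.
v=∞: -13 < 0 and 91 > 0  ⇒  (a,b)_∞ = +1.
v=2: v_2(a)=0, v_2(b)=-2; units ≡ 3, 3 (mod 8); ε·ε+αω+βω = 1·1+0·1+-2·1 ≡ 1  ⇒  (a,b)_2 = -1.
v=17: a=17^2·(≡2), b=17^2·(≡6) mod 17; (2|17)=+1, (6|17)=-1; (−1)^{2·2·8}·(+1)^2·(-1)^2 = +1.
v=7: a=7^0·(≡2), b=7^-1·(≡6) mod 7; (2|7)=+1, (6|7)=-1; (−1)^{0·-1·3}·(+1)^-1·(-1)^0 = +1.
v=3: a=3^0·(≡2), b=3^-2·(≡1) mod 3; (2|3)=-1, (1|3)=+1; (−1)^{0·-2·1}·(-1)^-2·(+1)^0 = +1.
|Ram(-13, 91)| = 2, even; anisotropic at {2, 13}.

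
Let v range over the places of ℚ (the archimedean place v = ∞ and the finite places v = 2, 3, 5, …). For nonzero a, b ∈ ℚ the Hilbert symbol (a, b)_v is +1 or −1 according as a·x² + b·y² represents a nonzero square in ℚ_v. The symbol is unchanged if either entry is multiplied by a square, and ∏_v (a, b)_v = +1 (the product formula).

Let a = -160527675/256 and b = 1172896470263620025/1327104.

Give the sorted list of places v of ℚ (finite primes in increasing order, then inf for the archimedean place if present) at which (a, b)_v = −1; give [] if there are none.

[3, 11]

Mod squares: a ≡ -3, b ≡ 209. Check v ∈ {∞, 2, 3, 5, 7, 11, 19}.
v=11: a=11^2·(≡8), b=11^5·(≡6) mod 11; (8|11)=-1, (6|11)=-1; (−1)^{2·5·5}·(-1)^5·(-1)^2 = -1.
v=3: a=3^1·(≡2), b=3^-4·(≡2) mod 3; (2|3)=-1, (2|3)=-1; (−1)^{1·-4·1}·(-1)^-4·(-1)^1 = -1.
v=7: a=7^2·(≡4), b=7^6·(≡5) mod 7; (4|7)=+1, (5|7)=-1; (−1)^{2·6·3}·(+1)^6·(-1)^2 = +1.
v=19: a=19^2·(≡17), b=19^5·(≡9) mod 19; (17|19)=+1, (9|19)=+1; (−1)^{2·5·9}·(+1)^5·(+1)^2 = +1.
v=2: v_2(a)=-8, v_2(b)=-14; units ≡ 5, 1 (mod 8); ε·ε+αω+βω = 0·0+-8·0+-14·1 ≡ 0  ⇒  (a,b)_2 = +1.
v=∞: -3 < 0 and 209 > 0  ⇒  (a,b)_∞ = +1.
v=5: a=5^2·(≡3), b=5^2·(≡4) mod 5; (3|5)=-1, (4|5)=+1; (−1)^{2·2·2}·(-1)^2·(+1)^2 = +1.
Ram(-3, 209) = {3, 11}; no ℚ_3-point on the conic.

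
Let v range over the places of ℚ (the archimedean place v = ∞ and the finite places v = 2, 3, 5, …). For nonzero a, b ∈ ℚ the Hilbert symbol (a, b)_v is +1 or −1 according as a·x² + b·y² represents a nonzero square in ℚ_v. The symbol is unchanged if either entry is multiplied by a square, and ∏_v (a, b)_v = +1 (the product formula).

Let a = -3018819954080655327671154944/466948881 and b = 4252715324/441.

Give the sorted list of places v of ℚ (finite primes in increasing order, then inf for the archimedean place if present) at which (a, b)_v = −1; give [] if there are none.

Mod squares: a ≡ -19721, b ≡ 6290999. Check v ∈ {∞, 2, 3, 7, 11, 13, 23, 29, 37, 41}.
v=41: a=41^3·(≡35), b=41^1·(≡7) mod 41; (35|41)=-1, (7|41)=-1; (−1)^{3·1·20}·(-1)^1·(-1)^3 = +1.
v=29: a=29^2·(≡7), b=29^1·(≡2) mod 29; (7|29)=+1, (2|29)=-1; (−1)^{2·1·14}·(+1)^1·(-1)^2 = +1.
v=37: a=37^3·(≡20), b=37^1·(≡34) mod 37; (20|37)=-1, (34|37)=+1; (−1)^{3·1·18}·(-1)^1·(+1)^3 = -1.
v=7: a=7^-8·(≡6), b=7^-2·(≡2) mod 7; (6|7)=-1, (2|7)=+1; (−1)^{-8·-2·3}·(-1)^-2·(+1)^-8 = +1.
v=11: a=11^2·(≡2), b=11^1·(≡7) mod 11; (2|11)=-1, (7|11)=-1; (−1)^{2·1·5}·(-1)^1·(-1)^2 = -1.
v=2: v_2(a)=8, v_2(b)=2; units ≡ 7, 7 (mod 8); ε·ε+αω+βω = 1·1+8·0+2·0 ≡ 1  ⇒  (a,b)_2 = -1.
v=13: a=13^7·(≡1), b=13^3·(≡8) mod 13; (1|13)=+1, (8|13)=-1; (−1)^{7·3·6}·(+1)^3·(-1)^7 = -1.
v=∞: -19721 < 0 and 6290999 > 0  ⇒  (a,b)_∞ = +1.
v=3: a=3^-4·(≡1), b=3^-2·(≡2) mod 3; (1|3)=+1, (2|3)=-1; (−1)^{-4·-2·1}·(+1)^-2·(-1)^-4 = +1.
v=23: a=23^2·(≡6), b=23^0·(≡13) mod 23; (6|23)=+1, (13|23)=+1; (−1)^{2·0·11}·(+1)^0·(+1)^2 = +1.
|Ram(-19721, 6290999)| = 4, even; anisotropic at {2, 11, 13, 37}.

[2, 11, 13, 37]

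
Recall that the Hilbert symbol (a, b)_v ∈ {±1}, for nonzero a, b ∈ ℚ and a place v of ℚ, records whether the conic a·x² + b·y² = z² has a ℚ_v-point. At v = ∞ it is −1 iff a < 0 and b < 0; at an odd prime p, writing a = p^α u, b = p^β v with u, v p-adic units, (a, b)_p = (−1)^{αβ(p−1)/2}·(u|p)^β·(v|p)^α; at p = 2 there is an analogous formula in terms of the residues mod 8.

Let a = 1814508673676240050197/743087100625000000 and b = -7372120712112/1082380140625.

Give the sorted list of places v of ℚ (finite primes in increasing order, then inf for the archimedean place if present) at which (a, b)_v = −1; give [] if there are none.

Mod squares: a ≡ 13, b ≡ -403. Check v ∈ {∞, 2, 3, 5, 7, 13, 17, 29, 31, 41}.
v=41: a=41^-2·(≡6), b=41^-2·(≡24) mod 41; (6|41)=-1, (24|41)=-1; (−1)^{-2·-2·20}·(-1)^-2·(-1)^-2 = +1.
v=2: v_2(a)=-6, v_2(b)=4; units ≡ 5, 5 (mod 8); ε·ε+αω+βω = 0·0+-6·1+4·1 ≡ 0  ⇒  (a,b)_2 = +1.
v=5: a=5^-10·(≡3), b=5^-6·(≡2) mod 5; (3|5)=-1, (2|5)=-1; (−1)^{-10·-6·2}·(-1)^-6·(-1)^-10 = +1.
v=31: a=31^2·(≡29), b=31^1·(≡10) mod 31; (29|31)=-1, (10|31)=+1; (−1)^{2·1·15}·(-1)^1·(+1)^2 = -1.
v=29: a=29^-4·(≡5), b=29^-2·(≡12) mod 29; (5|29)=+1, (12|29)=-1; (−1)^{-4·-2·14}·(+1)^-2·(-1)^-4 = +1.
v=7: a=7^0·(≡5), b=7^-2·(≡5) mod 7; (5|7)=-1, (5|7)=-1; (−1)^{0·-2·3}·(-1)^-2·(-1)^0 = +1.
v=17: a=17^8·(≡4), b=17^4·(≡5) mod 17; (4|17)=+1, (5|17)=-1; (−1)^{8·4·8}·(+1)^4·(-1)^8 = +1.
v=3: a=3^6·(≡1), b=3^4·(≡2) mod 3; (1|3)=+1, (2|3)=-1; (−1)^{6·4·1}·(+1)^4·(-1)^6 = +1.
v=13: a=13^5·(≡3), b=13^3·(≡6) mod 13; (3|13)=+1, (6|13)=-1; (−1)^{5·3·6}·(+1)^3·(-1)^5 = -1.
v=∞: 13 > 0 and -403 < 0  ⇒  (a,b)_∞ = +1.
Ram(13, -403) = {13, 31}; no ℚ_13-point on the conic.

[13, 31]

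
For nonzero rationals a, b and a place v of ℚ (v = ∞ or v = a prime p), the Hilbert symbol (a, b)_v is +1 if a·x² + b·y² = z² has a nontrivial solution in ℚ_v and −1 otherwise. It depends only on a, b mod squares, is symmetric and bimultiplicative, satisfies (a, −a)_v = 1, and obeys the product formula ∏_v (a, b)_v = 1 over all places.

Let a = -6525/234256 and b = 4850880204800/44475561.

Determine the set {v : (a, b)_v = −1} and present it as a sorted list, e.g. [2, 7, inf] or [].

[17, 37]

Mod squares: a ≡ -29, b ≡ 966773. Check v ∈ {∞, 2, 3, 5, 7, 11, 13, 17, 19, 29, 37, 53}.
v=7: a=7^0·(≡6), b=7^2·(≡3) mod 7; (6|7)=-1, (3|7)=-1; (−1)^{0·2·3}·(-1)^2·(-1)^0 = +1.
v=13: a=13^0·(≡3), b=13^-2·(≡11) mod 13; (3|13)=+1, (11|13)=-1; (−1)^{0·-2·6}·(+1)^-2·(-1)^0 = +1.
v=53: a=53^0·(≡28), b=53^1·(≡10) mod 53; (28|53)=+1, (10|53)=+1; (−1)^{0·1·26}·(+1)^1·(+1)^0 = +1.
v=3: a=3^2·(≡1), b=3^-6·(≡2) mod 3; (1|3)=+1, (2|3)=-1; (−1)^{2·-6·1}·(+1)^-6·(-1)^2 = +1.
v=37: a=37^0·(≡15), b=37^1·(≡30) mod 37; (15|37)=-1, (30|37)=+1; (−1)^{0·1·18}·(-1)^1·(+1)^0 = -1.
v=17: a=17^0·(≡12), b=17^1·(≡8) mod 17; (12|17)=-1, (8|17)=+1; (−1)^{0·1·8}·(-1)^1·(+1)^0 = -1.
v=19: a=19^0·(≡6), b=19^-2·(≡12) mod 19; (6|19)=+1, (12|19)=-1; (−1)^{0·-2·9}·(+1)^-2·(-1)^0 = +1.
v=5: a=5^2·(≡4), b=5^2·(≡2) mod 5; (4|5)=+1, (2|5)=-1; (−1)^{2·2·2}·(+1)^2·(-1)^2 = +1.
v=∞: -29 < 0 and 966773 > 0  ⇒  (a,b)_∞ = +1.
v=11: a=11^-4·(≡4), b=11^0·(≡4) mod 11; (4|11)=+1, (4|11)=+1; (−1)^{-4·0·5}·(+1)^0·(+1)^-4 = +1.
v=2: v_2(a)=-4, v_2(b)=12; units ≡ 3, 5 (mod 8); ε·ε+αω+βω = 1·0+-4·1+12·1 ≡ 0  ⇒  (a,b)_2 = +1.
v=29: a=29^1·(≡23), b=29^1·(≡1) mod 29; (23|29)=+1, (1|29)=+1; (−1)^{1·1·14}·(+1)^1·(+1)^1 = +1.
(-29, 966773 / ℚ) ramifies at {17, 37}: a division algebra.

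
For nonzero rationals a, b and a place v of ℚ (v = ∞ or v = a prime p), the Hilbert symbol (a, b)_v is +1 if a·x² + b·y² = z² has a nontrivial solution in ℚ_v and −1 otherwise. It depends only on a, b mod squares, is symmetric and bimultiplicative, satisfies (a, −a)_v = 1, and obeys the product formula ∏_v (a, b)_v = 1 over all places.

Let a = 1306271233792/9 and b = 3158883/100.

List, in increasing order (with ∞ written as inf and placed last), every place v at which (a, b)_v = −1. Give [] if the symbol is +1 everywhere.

(a, b) ≡ (7, 7163) mod (ℚ^×)²; places V = {2, 3, 5, 7, 13, 19, 29, ∞}.
(a,b)_19: α=2, u≡17; β=1, v≡9 (mod 19); (17|19)=+1, (9|19)=+1; sign (−1)^0·+1^1·+1^2 = +1.
(a,b)_29: α=2, u≡23; β=1, v≡27 (mod 29); (23|29)=+1, (27|29)=-1; sign (−1)^0·+1^1·-1^2 = +1.
(a,b)_2: α=8, β=-2; u≡7, v≡3 (mod 8); ε(u)ε(v)=1·1, αω(v)=8·1, βω(u)=-2·0; sum ≡ 1  ⇒  -1.
(a,b)_5: α=0, u≡3; β=-2, v≡2 (mod 5); (3|5)=-1, (2|5)=-1; sign (−1)^0·-1^-2·-1^0 = +1.
(a,b)_3: α=-2, u≡1; β=2, v≡2 (mod 3); (1|3)=+1, (2|3)=-1; sign (−1)^0·+1^2·-1^-2 = +1.
(a,b)_13: α=0, u≡2; β=1, v≡11 (mod 13); (2|13)=-1, (11|13)=-1; sign (−1)^0·-1^1·-1^0 = -1.
(a,b)_∞: sgn(7)=+, sgn(7163)=+, so +1.
(a,b)_7: α=5, u≡1; β=2, v≡2 (mod 7); (1|7)=+1, (2|7)=+1; sign (−1)^0·+1^2·+1^5 = +1.
(7, 7163 / ℚ) ramifies at {2, 13}: a division algebra.

[2, 13]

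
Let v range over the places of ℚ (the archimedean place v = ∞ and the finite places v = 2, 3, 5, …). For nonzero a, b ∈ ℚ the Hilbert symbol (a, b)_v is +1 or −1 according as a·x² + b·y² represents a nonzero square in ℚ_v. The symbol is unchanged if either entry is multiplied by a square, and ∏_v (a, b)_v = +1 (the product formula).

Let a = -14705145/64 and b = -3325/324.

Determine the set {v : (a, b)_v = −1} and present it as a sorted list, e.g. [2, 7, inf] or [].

(a, b) ≡ (-3705, -133) mod (ℚ^×)²; places V = {2, 3, 5, 7, 13, 19, ∞}.
(a,b)_3: α=5, u≡1; β=-4, v≡2 (mod 3); (1|3)=+1, (2|3)=-1; sign (−1)^0·+1^-4·-1^5 = -1.
(a,b)_2: α=-6, β=-2; u≡7, v≡3 (mod 8); ε(u)ε(v)=1·1, αω(v)=-6·1, βω(u)=-2·0; sum ≡ 1  ⇒  -1.
(a,b)_∞: sgn(-3705)=−, sgn(-133)=−, so -1.
(a,b)_7: α=2, u≡6; β=1, v≡4 (mod 7); (6|7)=-1, (4|7)=+1; sign (−1)^0·-1^1·+1^2 = -1.
(a,b)_5: α=1, u≡4; β=2, v≡3 (mod 5); (4|5)=+1, (3|5)=-1; sign (−1)^0·+1^2·-1^1 = -1.
(a,b)_13: α=1, u≡9; β=0, v≡10 (mod 13); (9|13)=+1, (10|13)=+1; sign (−1)^0·+1^0·+1^1 = +1.
(a,b)_19: α=1, u≡15; β=1, v≡15 (mod 19); (15|19)=-1, (15|19)=-1; sign (−1)^1·-1^1·-1^1 = -1.
Ram(-3705, -133) = {2, 3, 5, 7, 19, ∞}; no ℚ_2-point on the conic.

[2, 3, 5, 7, 19, inf]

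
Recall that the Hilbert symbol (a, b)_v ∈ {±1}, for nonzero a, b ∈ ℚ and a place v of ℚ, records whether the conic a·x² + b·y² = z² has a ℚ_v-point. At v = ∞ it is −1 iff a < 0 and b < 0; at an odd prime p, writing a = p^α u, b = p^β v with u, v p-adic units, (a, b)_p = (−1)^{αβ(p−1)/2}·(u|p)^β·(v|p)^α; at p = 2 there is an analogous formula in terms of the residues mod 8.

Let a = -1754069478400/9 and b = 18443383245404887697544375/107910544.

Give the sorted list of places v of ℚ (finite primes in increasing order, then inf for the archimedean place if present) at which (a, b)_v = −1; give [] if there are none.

Mod squares: a ≡ -71299, b ≡ 31. Check v ∈ {∞, 2, 3, 5, 7, 11, 31, 37, 41, 47, 53}.
v=41: a=41^1·(≡30), b=41^2·(≡5) mod 41; (30|41)=-1, (5|41)=+1; (−1)^{1·2·20}·(-1)^2·(+1)^1 = +1.
v=31: a=31^2·(≡20), b=31^3·(≡14) mod 31; (20|31)=+1, (14|31)=+1; (−1)^{2·3·15}·(+1)^3·(+1)^2 = +1.
v=7: a=7^0·(≡3), b=7^-4·(≡6) mod 7; (3|7)=-1, (6|7)=-1; (−1)^{0·-4·3}·(-1)^-4·(-1)^0 = +1.
v=5: a=5^2·(≡1), b=5^4·(≡4) mod 5; (1|5)=+1, (4|5)=+1; (−1)^{2·4·2}·(+1)^4·(+1)^2 = +1.
v=∞: -71299 < 0 and 31 > 0  ⇒  (a,b)_∞ = +1.
v=3: a=3^-2·(≡2), b=3^6·(≡1) mod 3; (2|3)=-1, (1|3)=+1; (−1)^{-2·6·1}·(-1)^6·(+1)^-2 = +1.
v=47: a=47^1·(≡32), b=47^4·(≡39) mod 47; (32|47)=+1, (39|47)=-1; (−1)^{1·4·23}·(+1)^4·(-1)^1 = -1.
v=37: a=37^1·(≡11), b=37^2·(≡17) mod 37; (11|37)=+1, (17|37)=-1; (−1)^{1·2·18}·(+1)^2·(-1)^1 = -1.
v=53: a=53^0·(≡48), b=53^-2·(≡50) mod 53; (48|53)=-1, (50|53)=-1; (−1)^{0·-2·26}·(-1)^-2·(-1)^0 = +1.
v=11: a=11^0·(≡4), b=11^2·(≡1) mod 11; (4|11)=+1, (1|11)=+1; (−1)^{0·2·5}·(+1)^2·(+1)^0 = +1.
v=2: v_2(a)=10, v_2(b)=-4; units ≡ 5, 7 (mod 8); ε·ε+αω+βω = 0·1+10·0+-4·1 ≡ 0  ⇒  (a,b)_2 = +1.
(-71299, 31 / ℚ) ramifies at {37, 47}: a division algebra.

[37, 47]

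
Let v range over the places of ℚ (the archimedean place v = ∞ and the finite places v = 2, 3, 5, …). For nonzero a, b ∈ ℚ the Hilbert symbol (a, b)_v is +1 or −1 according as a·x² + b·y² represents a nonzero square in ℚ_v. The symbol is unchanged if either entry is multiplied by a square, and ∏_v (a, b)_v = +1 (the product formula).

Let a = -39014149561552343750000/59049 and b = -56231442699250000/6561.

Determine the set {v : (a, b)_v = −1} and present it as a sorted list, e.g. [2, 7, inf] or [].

[5, 23, 43, inf]

(a, b) ≡ (-707135, -13) mod (ℚ^×)²; places V = {2, 3, 5, 7, 11, 13, 19, 23, 43, ∞}.
(a,b)_13: α=1, u≡4; β=1, v≡3 (mod 13); (4|13)=+1, (3|13)=+1; sign (−1)^0·+1^1·+1^1 = +1.
(a,b)_43: α=3, u≡17; β=2, v≡34 (mod 43); (17|43)=+1, (34|43)=-1; sign (−1)^0·+1^2·-1^3 = -1.
(a,b)_2: α=4, β=4; u≡1, v≡3 (mod 8); ε(u)ε(v)=0·1, αω(v)=4·1, βω(u)=4·0; sum ≡ 0  ⇒  +1.
(a,b)_23: α=3, u≡4; β=2, v≡22 (mod 23); (4|23)=+1, (22|23)=-1; sign (−1)^0·+1^2·-1^3 = -1.
(a,b)_19: α=2, u≡16; β=2, v≡16 (mod 19); (16|19)=+1, (16|19)=+1; sign (−1)^0·+1^2·+1^2 = +1.
(a,b)_7: α=0, u≡3; β=2, v≡2 (mod 7); (3|7)=-1, (2|7)=+1; sign (−1)^0·-1^2·+1^0 = +1.
(a,b)_5: α=11, u≡2; β=6, v≡3 (mod 5); (2|5)=-1, (3|5)=-1; sign (−1)^0·-1^6·-1^11 = -1.
(a,b)_11: α=1, u≡10; β=0, v≡1 (mod 11); (10|11)=-1, (1|11)=+1; sign (−1)^0·-1^0·+1^1 = +1.
(a,b)_3: α=-10, u≡1; β=-8, v≡2 (mod 3); (1|3)=+1, (2|3)=-1; sign (−1)^0·+1^-8·-1^-10 = +1.
(a,b)_∞: sgn(-707135)=−, sgn(-13)=−, so -1.
Ram(-707135, -13) = {5, 23, 43, ∞}; no ℚ_5-point on the conic.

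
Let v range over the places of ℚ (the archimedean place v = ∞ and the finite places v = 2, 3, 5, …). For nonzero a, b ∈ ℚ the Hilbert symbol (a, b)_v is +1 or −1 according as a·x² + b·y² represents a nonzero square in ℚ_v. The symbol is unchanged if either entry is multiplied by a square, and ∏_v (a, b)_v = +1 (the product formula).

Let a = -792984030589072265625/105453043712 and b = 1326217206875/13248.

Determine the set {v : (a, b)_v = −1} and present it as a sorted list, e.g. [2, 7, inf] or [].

[]

Mod squares: a ≡ -184943, b ≡ 253. Check v ∈ {∞, 2, 3, 5, 11, 17, 19, 23, 41, 43}.
v=3: a=3^2·(≡1), b=3^-2·(≡1) mod 3; (1|3)=+1, (1|3)=+1; (−1)^{2·-2·1}·(+1)^-2·(+1)^2 = +1.
v=11: a=11^1·(≡8), b=11^1·(≡3) mod 11; (8|11)=-1, (3|11)=+1; (−1)^{1·1·5}·(-1)^1·(+1)^1 = +1.
v=43: a=43^3·(≡26), b=43^2·(≡40) mod 43; (26|43)=-1, (40|43)=+1; (−1)^{3·2·21}·(-1)^2·(+1)^3 = +1.
v=2: v_2(a)=-14, v_2(b)=-6; units ≡ 1, 5 (mod 8); ε·ε+αω+βω = 0·0+-14·1+-6·0 ≡ 0  ⇒  (a,b)_2 = +1.
v=∞: -184943 < 0 and 253 > 0  ⇒  (a,b)_∞ = +1.
v=23: a=23^-5·(≡1), b=23^-1·(≡5) mod 23; (1|23)=+1, (5|23)=-1; (−1)^{-5·-1·11}·(+1)^-1·(-1)^-5 = +1.
v=5: a=5^10·(≡2), b=5^4·(≡2) mod 5; (2|5)=-1, (2|5)=-1; (−1)^{10·4·2}·(-1)^4·(-1)^10 = +1.
v=19: a=19^2·(≡12), b=19^2·(≡16) mod 19; (12|19)=-1, (16|19)=+1; (−1)^{2·2·9}·(-1)^2·(+1)^2 = +1.
v=41: a=41^2·(≡33), b=41^0·(≡27) mod 41; (33|41)=+1, (27|41)=-1; (−1)^{2·0·20}·(+1)^0·(-1)^2 = +1.
v=17: a=17^1·(≡4), b=17^2·(≡15) mod 17; (4|17)=+1, (15|17)=+1; (−1)^{1·2·8}·(+1)^2·(+1)^1 = +1.
Ram(a, b) = ∅: the form -184943·x² + 253·y² − z² is isotropic over every ℚ_v, so by Hasse–Minkowski it is isotropic over ℚ.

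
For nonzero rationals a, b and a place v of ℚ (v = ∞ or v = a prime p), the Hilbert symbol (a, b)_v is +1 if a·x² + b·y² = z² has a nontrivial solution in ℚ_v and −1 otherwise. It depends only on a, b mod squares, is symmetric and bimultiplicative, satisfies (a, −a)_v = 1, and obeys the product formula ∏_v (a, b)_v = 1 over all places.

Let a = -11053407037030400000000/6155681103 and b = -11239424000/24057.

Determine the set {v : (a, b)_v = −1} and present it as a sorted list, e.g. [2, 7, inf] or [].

[2, 3, 5, 11, 13, inf]

(a, b) ≡ (-2002, -1155) mod (ℚ^×)²; places V = {2, 3, 5, 7, 11, 13, ∞}.
(a,b)_7: α=7, u≡1; β=3, v≡3 (mod 7); (1|7)=+1, (3|7)=-1; sign (−1)^1·+1^3·-1^7 = +1.
(a,b)_3: α=-16, u≡2; β=-7, v≡2 (mod 3); (2|3)=-1, (2|3)=-1; sign (−1)^0·-1^-7·-1^-16 = -1.
(a,b)_5: α=8, u≡2; β=3, v≡4 (mod 5); (2|5)=-1, (4|5)=+1; sign (−1)^0·-1^3·+1^8 = -1.
(a,b)_2: α=35, β=18; u≡7, v≡5 (mod 8); ε(u)ε(v)=1·0, αω(v)=35·1, βω(u)=18·0; sum ≡ 1  ⇒  -1.
(a,b)_11: α=-1, u≡4; β=-1, v≡1 (mod 11); (4|11)=+1, (1|11)=+1; sign (−1)^1·+1^-1·+1^-1 = -1.
(a,b)_∞: sgn(-2002)=−, sgn(-1155)=−, so -1.
(a,b)_13: α=-1, u≡7; β=0, v≡2 (mod 13); (7|13)=-1, (2|13)=-1; sign (−1)^0·-1^0·-1^-1 = -1.
Ram(-2002, -1155) = {2, 3, 5, 11, 13, ∞}; no ℚ_2-point on the conic.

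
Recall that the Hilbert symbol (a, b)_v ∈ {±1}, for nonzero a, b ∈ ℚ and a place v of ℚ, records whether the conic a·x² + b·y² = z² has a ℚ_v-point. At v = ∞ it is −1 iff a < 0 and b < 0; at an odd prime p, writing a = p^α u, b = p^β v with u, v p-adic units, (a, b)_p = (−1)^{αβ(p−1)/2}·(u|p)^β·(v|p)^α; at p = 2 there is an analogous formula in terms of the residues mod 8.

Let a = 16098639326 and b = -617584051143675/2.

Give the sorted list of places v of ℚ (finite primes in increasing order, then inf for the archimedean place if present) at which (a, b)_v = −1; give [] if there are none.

(a, b) ≡ (138446, -406) mod (ℚ^×)²; places V = {2, 3, 5, 7, 11, 29, 31, ∞}.
(a,b)_2: α=1, β=-1; u≡7, v≡5 (mod 8); ε(u)ε(v)=1·0, αω(v)=1·1, βω(u)=-1·0; sum ≡ 1  ⇒  -1.
(a,b)_29: α=1, u≡12; β=1, v≡27 (mod 29); (12|29)=-1, (27|29)=-1; sign (−1)^0·-1^1·-1^1 = +1.
(a,b)_31: α=3, u≡25; β=4, v≡8 (mod 31); (25|31)=+1, (8|31)=+1; sign (−1)^0·+1^4·+1^3 = +1.
(a,b)_11: α=3, u≡8; β=4, v≡9 (mod 11); (8|11)=-1, (9|11)=+1; sign (−1)^0·-1^4·+1^3 = +1.
(a,b)_∞: sgn(138446)=+, sgn(-406)=−, so +1.
(a,b)_7: α=1, u≡5; β=1, v≡6 (mod 7); (5|7)=-1, (6|7)=-1; sign (−1)^1·-1^1·-1^1 = -1.
(a,b)_5: α=0, u≡1; β=2, v≡4 (mod 5); (1|5)=+1, (4|5)=+1; sign (−1)^0·+1^2·+1^0 = +1.
(a,b)_3: α=0, u≡2; β=2, v≡2 (mod 3); (2|3)=-1, (2|3)=-1; sign (−1)^0·-1^2·-1^0 = +1.
Ram(138446, -406) = {2, 7}; no ℚ_2-point on the conic.

[2, 7]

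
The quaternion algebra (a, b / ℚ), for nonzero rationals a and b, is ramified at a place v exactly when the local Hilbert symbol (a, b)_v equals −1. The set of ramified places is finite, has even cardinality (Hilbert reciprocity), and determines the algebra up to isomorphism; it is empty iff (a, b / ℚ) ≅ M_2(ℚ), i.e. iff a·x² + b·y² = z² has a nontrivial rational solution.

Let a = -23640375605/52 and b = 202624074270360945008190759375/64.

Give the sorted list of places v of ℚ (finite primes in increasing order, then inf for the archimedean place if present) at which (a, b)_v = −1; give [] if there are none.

(a, b) ≡ (-65, 15015) mod (ℚ^×)²; places V = {2, 3, 5, 7, 11, 13, 19, 29, 47, ∞}.
(a,b)_47: α=2, u≡11; β=2, v≡30 (mod 47); (11|47)=-1, (30|47)=-1; sign (−1)^0·-1^2·-1^2 = +1.
(a,b)_19: α=2, u≡5; β=2, v≡17 (mod 19); (5|19)=+1, (17|19)=+1; sign (−1)^0·+1^2·+1^2 = +1.
(a,b)_5: α=1, u≡2; β=5, v≡2 (mod 5); (2|5)=-1, (2|5)=-1; sign (−1)^0·-1^5·-1^1 = +1.
(a,b)_2: α=-2, β=-6; u≡7, v≡7 (mod 8); ε(u)ε(v)=1·1, αω(v)=-2·0, βω(u)=-6·0; sum ≡ 1  ⇒  -1.
(a,b)_∞: sgn(-65)=−, sgn(15015)=+, so +1.
(a,b)_7: α=2, u≡5; β=5, v≡3 (mod 7); (5|7)=-1, (3|7)=-1; sign (−1)^0·-1^5·-1^2 = -1.
(a,b)_13: α=-1, u≡6; β=1, v≡11 (mod 13); (6|13)=-1, (11|13)=-1; sign (−1)^0·-1^1·-1^-1 = +1.
(a,b)_11: α=2, u≡4; β=7, v≡5 (mod 11); (4|11)=+1, (5|11)=+1; sign (−1)^0·+1^7·+1^2 = +1.
(a,b)_3: α=0, u≡1; β=3, v≡1 (mod 3); (1|3)=+1, (1|3)=+1; sign (−1)^0·+1^3·+1^0 = +1.
(a,b)_29: α=0, u≡13; β=4, v≡23 (mod 29); (13|29)=+1, (23|29)=+1; sign (−1)^0·+1^4·+1^0 = +1.
|Ram(-65, 15015)| = 2, even; anisotropic at {2, 7}.

[2, 7]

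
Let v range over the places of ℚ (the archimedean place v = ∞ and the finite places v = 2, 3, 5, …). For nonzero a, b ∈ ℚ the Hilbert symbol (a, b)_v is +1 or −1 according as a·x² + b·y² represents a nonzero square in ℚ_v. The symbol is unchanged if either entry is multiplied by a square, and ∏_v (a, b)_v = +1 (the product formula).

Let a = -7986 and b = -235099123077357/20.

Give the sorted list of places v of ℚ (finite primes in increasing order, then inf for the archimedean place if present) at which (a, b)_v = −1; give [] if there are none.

(a, b) ≡ (-66, -373065) mod (ℚ^×)²; places V = {2, 3, 5, 7, 11, 17, 19, ∞}.
(a,b)_11: α=3, u≡5; β=3, v≡9 (mod 11); (5|11)=+1, (9|11)=+1; sign (−1)^1·+1^3·+1^3 = -1.
(a,b)_7: α=0, u≡1; β=3, v≡3 (mod 7); (1|7)=+1, (3|7)=-1; sign (−1)^0·+1^3·-1^0 = +1.
(a,b)_5: α=0, u≡4; β=-1, v≡2 (mod 5); (4|5)=+1, (2|5)=-1; sign (−1)^0·+1^-1·-1^0 = +1.
(a,b)_19: α=0, u≡13; β=1, v≡9 (mod 19); (13|19)=-1, (9|19)=+1; sign (−1)^0·-1^1·+1^0 = -1.
(a,b)_∞: sgn(-66)=−, sgn(-373065)=−, so -1.
(a,b)_2: α=1, β=-2; u≡7, v≡7 (mod 8); ε(u)ε(v)=1·1, αω(v)=1·0, βω(u)=-2·0; sum ≡ 1  ⇒  -1.
(a,b)_17: α=0, u≡4; β=1, v≡16 (mod 17); (4|17)=+1, (16|17)=+1; sign (−1)^0·+1^1·+1^0 = +1.
(a,b)_3: α=1, u≡2; β=13, v≡1 (mod 3); (2|3)=-1, (1|3)=+1; sign (−1)^1·-1^13·+1^1 = +1.
|Ram(-66, -373065)| = 4, even; anisotropic at {2, 11, 19, ∞}.

[2, 11, 19, inf]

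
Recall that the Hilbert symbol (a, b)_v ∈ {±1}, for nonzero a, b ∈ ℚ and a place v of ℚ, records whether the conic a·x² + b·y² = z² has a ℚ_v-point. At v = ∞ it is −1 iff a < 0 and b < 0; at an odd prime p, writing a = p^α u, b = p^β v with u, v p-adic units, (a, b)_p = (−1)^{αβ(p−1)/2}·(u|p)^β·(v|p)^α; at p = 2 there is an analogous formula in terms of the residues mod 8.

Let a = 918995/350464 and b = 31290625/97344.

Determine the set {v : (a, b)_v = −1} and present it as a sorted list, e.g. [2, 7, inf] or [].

Mod squares: a ≡ 155, b ≡ 50065. Check v ∈ {∞, 2, 3, 5, 7, 11, 13, 17, 19, 31, 37}.
v=5: a=5^1·(≡1), b=5^5·(≡2) mod 5; (1|5)=+1, (2|5)=-1; (−1)^{1·5·2}·(+1)^5·(-1)^1 = -1.
v=37: a=37^-2·(≡16), b=37^0·(≡30) mod 37; (16|37)=+1, (30|37)=+1; (−1)^{-2·0·18}·(+1)^0·(+1)^-2 = +1.
v=11: a=11^2·(≡4), b=11^0·(≡5) mod 11; (4|11)=+1, (5|11)=+1; (−1)^{2·0·5}·(+1)^0·(+1)^2 = +1.
v=13: a=13^0·(≡9), b=13^-2·(≡7) mod 13; (9|13)=+1, (7|13)=-1; (−1)^{0·-2·6}·(+1)^-2·(-1)^0 = +1.
v=19: a=19^0·(≡13), b=19^1·(≡18) mod 19; (13|19)=-1, (18|19)=-1; (−1)^{0·1·9}·(-1)^1·(-1)^0 = -1.
v=3: a=3^0·(≡2), b=3^-2·(≡1) mod 3; (2|3)=-1, (1|3)=+1; (−1)^{0·-2·1}·(-1)^-2·(+1)^0 = +1.
v=2: v_2(a)=-8, v_2(b)=-6; units ≡ 3, 1 (mod 8); ε·ε+αω+βω = 1·0+-8·0+-6·1 ≡ 0  ⇒  (a,b)_2 = +1.
v=17: a=17^0·(≡1), b=17^1·(≡9) mod 17; (1|17)=+1, (9|17)=+1; (−1)^{0·1·8}·(+1)^1·(+1)^0 = +1.
v=31: a=31^1·(≡1), b=31^1·(≡27) mod 31; (1|31)=+1, (27|31)=-1; (−1)^{1·1·15}·(+1)^1·(-1)^1 = +1.
v=7: a=7^2·(≡1), b=7^0·(≡1) mod 7; (1|7)=+1, (1|7)=+1; (−1)^{2·0·3}·(+1)^0·(+1)^2 = +1.
v=∞: 155 > 0 and 50065 > 0  ⇒  (a,b)_∞ = +1.
Ram(155, 50065) = {5, 19}; no ℚ_5-point on the conic.

[5, 19]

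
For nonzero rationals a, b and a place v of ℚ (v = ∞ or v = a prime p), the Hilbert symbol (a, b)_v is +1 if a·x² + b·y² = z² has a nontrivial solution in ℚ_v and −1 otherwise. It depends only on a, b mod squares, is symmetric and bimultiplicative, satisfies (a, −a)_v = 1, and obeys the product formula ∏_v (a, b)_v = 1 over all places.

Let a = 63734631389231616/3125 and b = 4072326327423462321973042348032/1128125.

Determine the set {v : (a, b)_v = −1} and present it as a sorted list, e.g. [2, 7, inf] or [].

[5, 23, 31, 37]

Mod squares: a ≡ 3955303330, b ≡ 290. Check v ∈ {∞, 2, 3, 5, 11, 17, 19, 23, 29, 31, 37, 47}.
v=47: a=47^1·(≡43), b=47^0·(≡8) mod 47; (43|47)=-1, (8|47)=+1; (−1)^{1·0·23}·(-1)^0·(+1)^1 = +1.
v=31: a=31^1·(≡7), b=31^2·(≡24) mod 31; (7|31)=+1, (24|31)=-1; (−1)^{1·2·15}·(+1)^2·(-1)^1 = -1.
v=17: a=17^2·(≡15), b=17^6·(≡1) mod 17; (15|17)=+1, (1|17)=+1; (−1)^{2·6·8}·(+1)^6·(+1)^2 = +1.
v=23: a=23^1·(≡14), b=23^2·(≡20) mod 23; (14|23)=-1, (20|23)=-1; (−1)^{1·2·11}·(-1)^2·(-1)^1 = -1.
v=2: v_2(a)=9, v_2(b)=19; units ≡ 1, 1 (mod 8); ε·ε+αω+βω = 0·0+9·0+19·0 ≡ 0  ⇒  (a,b)_2 = +1.
v=37: a=37^1·(≡13), b=37^2·(≡14) mod 37; (13|37)=-1, (14|37)=-1; (−1)^{1·2·18}·(-1)^2·(-1)^1 = -1.
v=19: a=19^0·(≡9), b=19^-2·(≡16) mod 19; (9|19)=+1, (16|19)=+1; (−1)^{0·-2·9}·(+1)^-2·(+1)^0 = +1.
v=5: a=5^-5·(≡1), b=5^-5·(≡2) mod 5; (1|5)=+1, (2|5)=-1; (−1)^{-5·-5·2}·(+1)^-5·(-1)^-5 = -1.
v=∞: 3955303330 > 0 and 290 > 0  ⇒  (a,b)_∞ = +1.
v=29: a=29^1·(≡3), b=29^1·(≡2) mod 29; (3|29)=-1, (2|29)=-1; (−1)^{1·1·14}·(-1)^1·(-1)^1 = +1.
v=3: a=3^2·(≡1), b=3^2·(≡2) mod 3; (1|3)=+1, (2|3)=-1; (−1)^{2·2·1}·(+1)^2·(-1)^2 = +1.
v=11: a=11^3·(≡9), b=11^6·(≡9) mod 11; (9|11)=+1, (9|11)=+1; (−1)^{3·6·5}·(+1)^6·(+1)^3 = +1.
(3955303330, 290 / ℚ) ramifies at {5, 23, 31, 37}: a division algebra.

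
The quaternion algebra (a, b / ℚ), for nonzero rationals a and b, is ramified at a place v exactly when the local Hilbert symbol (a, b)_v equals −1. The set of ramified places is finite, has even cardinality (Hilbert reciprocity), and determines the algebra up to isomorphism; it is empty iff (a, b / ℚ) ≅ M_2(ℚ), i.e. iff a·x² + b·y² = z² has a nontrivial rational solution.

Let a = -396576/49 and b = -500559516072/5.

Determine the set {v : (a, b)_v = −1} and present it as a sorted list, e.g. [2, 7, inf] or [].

[2, 11, 17, inf]

(a, b) ≡ (-34, -60610) mod (ℚ^×)²; places V = {2, 3, 5, 7, 11, 17, 19, 29, ∞}.
(a,b)_19: α=0, u≡1; β=1, v≡18 (mod 19); (1|19)=+1, (18|19)=-1; sign (−1)^0·+1^1·-1^0 = +1.
(a,b)_∞: sgn(-34)=−, sgn(-60610)=−, so -1.
(a,b)_7: α=-2, u≡2; β=2, v≡6 (mod 7); (2|7)=+1, (6|7)=-1; sign (−1)^0·+1^2·-1^-2 = +1.
(a,b)_2: α=5, β=3; u≡7, v≡7 (mod 8); ε(u)ε(v)=1·1, αω(v)=5·0, βω(u)=3·0; sum ≡ 1  ⇒  -1.
(a,b)_3: α=6, u≡2; β=6, v≡2 (mod 3); (2|3)=-1, (2|3)=-1; sign (−1)^0·-1^6·-1^6 = +1.
(a,b)_29: α=0, u≡13; β=1, v≡14 (mod 29); (13|29)=+1, (14|29)=-1; sign (−1)^0·+1^1·-1^0 = +1.
(a,b)_5: α=0, u≡1; β=-1, v≡3 (mod 5); (1|5)=+1, (3|5)=-1; sign (−1)^0·+1^-1·-1^0 = +1.
(a,b)_11: α=0, u≡8; β=1, v≡5 (mod 11); (8|11)=-1, (5|11)=+1; sign (−1)^0·-1^1·+1^0 = -1.
(a,b)_17: α=1, u≡2; β=2, v≡7 (mod 17); (2|17)=+1, (7|17)=-1; sign (−1)^0·+1^2·-1^1 = -1.
|Ram(-34, -60610)| = 4, even; anisotropic at {2, 11, 17, ∞}.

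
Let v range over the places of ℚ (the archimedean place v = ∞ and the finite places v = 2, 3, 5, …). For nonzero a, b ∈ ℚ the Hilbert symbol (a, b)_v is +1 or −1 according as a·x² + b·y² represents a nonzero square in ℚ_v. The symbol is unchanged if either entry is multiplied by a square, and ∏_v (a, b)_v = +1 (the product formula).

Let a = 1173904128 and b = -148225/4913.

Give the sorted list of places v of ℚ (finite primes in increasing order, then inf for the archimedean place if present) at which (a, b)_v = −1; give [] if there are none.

Mod squares: a ≡ 1763, b ≡ -17. Check v ∈ {∞, 2, 3, 5, 7, 11, 17, 41, 43}.
v=41: a=41^1·(≡32), b=41^0·(≡19) mod 41; (32|41)=+1, (19|41)=-1; (−1)^{1·0·20}·(+1)^0·(-1)^1 = -1.
v=11: a=11^0·(≡1), b=11^2·(≡1) mod 11; (1|11)=+1, (1|11)=+1; (−1)^{0·2·5}·(+1)^2·(+1)^0 = +1.
v=5: a=5^0·(≡3), b=5^2·(≡2) mod 5; (3|5)=-1, (2|5)=-1; (−1)^{0·2·2}·(-1)^2·(-1)^0 = +1.
v=17: a=17^2·(≡6), b=17^-3·(≡15) mod 17; (6|17)=-1, (15|17)=+1; (−1)^{2·-3·8}·(-1)^-3·(+1)^2 = -1.
v=2: v_2(a)=8, v_2(b)=0; units ≡ 3, 7 (mod 8); ε·ε+αω+βω = 1·1+8·0+0·1 ≡ 1  ⇒  (a,b)_2 = -1.
v=7: a=7^0·(≡5), b=7^2·(≡1) mod 7; (5|7)=-1, (1|7)=+1; (−1)^{0·2·3}·(-1)^2·(+1)^0 = +1.
v=43: a=43^1·(≡41), b=43^0·(≡27) mod 43; (41|43)=+1, (27|43)=-1; (−1)^{1·0·21}·(+1)^0·(-1)^1 = -1.
v=3: a=3^2·(≡2), b=3^0·(≡1) mod 3; (2|3)=-1, (1|3)=+1; (−1)^{2·0·1}·(-1)^0·(+1)^2 = +1.
v=∞: 1763 > 0 and -17 < 0  ⇒  (a,b)_∞ = +1.
(1763, -17 / ℚ) ramifies at {2, 17, 41, 43}: a division algebra.

[2, 17, 41, 43]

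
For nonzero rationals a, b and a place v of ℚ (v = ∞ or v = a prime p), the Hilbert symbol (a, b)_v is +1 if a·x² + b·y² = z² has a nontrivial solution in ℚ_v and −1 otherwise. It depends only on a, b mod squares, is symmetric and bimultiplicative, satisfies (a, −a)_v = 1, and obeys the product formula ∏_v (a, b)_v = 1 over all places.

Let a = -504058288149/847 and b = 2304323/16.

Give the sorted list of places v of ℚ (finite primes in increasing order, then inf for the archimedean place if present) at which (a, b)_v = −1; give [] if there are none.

Mod squares: a ≡ -28639443, b ≡ 47027. Check v ∈ {∞, 2, 3, 7, 11, 13, 29, 31, 37, 41}.
v=7: a=7^-1·(≡2), b=7^2·(≡4) mod 7; (2|7)=+1, (4|7)=+1; (−1)^{-1·2·3}·(+1)^2·(+1)^-1 = +1.
v=31: a=31^1·(≡4), b=31^1·(≡21) mod 31; (4|31)=+1, (21|31)=-1; (−1)^{1·1·15}·(+1)^1·(-1)^1 = +1.
v=11: a=11^-2·(≡5), b=11^0·(≡2) mod 11; (5|11)=+1, (2|11)=-1; (−1)^{-2·0·5}·(+1)^0·(-1)^-2 = +1.
v=∞: -28639443 < 0 and 47027 > 0  ⇒  (a,b)_∞ = +1.
v=3: a=3^7·(≡2), b=3^0·(≡2) mod 3; (2|3)=-1, (2|3)=-1; (−1)^{7·0·1}·(-1)^0·(-1)^7 = -1.
v=13: a=13^2·(≡12), b=13^0·(≡7) mod 13; (12|13)=+1, (7|13)=-1; (−1)^{2·0·6}·(+1)^0·(-1)^2 = +1.
v=41: a=41^1·(≡19), b=41^1·(≡20) mod 41; (19|41)=-1, (20|41)=+1; (−1)^{1·1·20}·(-1)^1·(+1)^1 = -1.
v=37: a=37^1·(≡36), b=37^1·(≡19) mod 37; (36|37)=+1, (19|37)=-1; (−1)^{1·1·18}·(+1)^1·(-1)^1 = -1.
v=29: a=29^1·(≡6), b=29^0·(≡8) mod 29; (6|29)=+1, (8|29)=-1; (−1)^{1·0·14}·(+1)^0·(-1)^1 = -1.
v=2: v_2(a)=0, v_2(b)=-4; units ≡ 5, 3 (mod 8); ε·ε+αω+βω = 0·1+0·1+-4·1 ≡ 0  ⇒  (a,b)_2 = +1.
(-28639443, 47027 / ℚ) ramifies at {3, 29, 37, 41}: a division algebra.

[3, 29, 37, 41]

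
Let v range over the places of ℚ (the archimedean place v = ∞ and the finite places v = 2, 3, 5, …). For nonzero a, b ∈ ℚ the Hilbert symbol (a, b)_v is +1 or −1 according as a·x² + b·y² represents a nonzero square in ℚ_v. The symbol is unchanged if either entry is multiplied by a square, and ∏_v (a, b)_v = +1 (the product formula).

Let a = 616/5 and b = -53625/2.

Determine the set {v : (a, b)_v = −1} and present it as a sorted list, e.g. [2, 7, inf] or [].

[3, 5]

Mod squares: a ≡ 770, b ≡ -4290. Check v ∈ {∞, 2, 3, 5, 7, 11, 13}.
v=13: a=13^0·(≡1), b=13^1·(≡11) mod 13; (1|13)=+1, (11|13)=-1; (−1)^{0·1·6}·(+1)^1·(-1)^0 = +1.
v=11: a=11^1·(≡9), b=11^1·(≡10) mod 11; (9|11)=+1, (10|11)=-1; (−1)^{1·1·5}·(+1)^1·(-1)^1 = +1.
v=2: v_2(a)=3, v_2(b)=-1; units ≡ 1, 7 (mod 8); ε·ε+αω+βω = 0·1+3·0+-1·0 ≡ 0  ⇒  (a,b)_2 = +1.
v=7: a=7^1·(≡5), b=7^0·(≡1) mod 7; (5|7)=-1, (1|7)=+1; (−1)^{1·0·3}·(-1)^0·(+1)^1 = +1.
v=∞: 770 > 0 and -4290 < 0  ⇒  (a,b)_∞ = +1.
v=5: a=5^-1·(≡1), b=5^3·(≡3) mod 5; (1|5)=+1, (3|5)=-1; (−1)^{-1·3·2}·(+1)^3·(-1)^-1 = -1.
v=3: a=3^0·(≡2), b=3^1·(≡1) mod 3; (2|3)=-1, (1|3)=+1; (−1)^{0·1·1}·(-1)^1·(+1)^0 = -1.
(770, -4290 / ℚ) ramifies at {3, 5}: a division algebra.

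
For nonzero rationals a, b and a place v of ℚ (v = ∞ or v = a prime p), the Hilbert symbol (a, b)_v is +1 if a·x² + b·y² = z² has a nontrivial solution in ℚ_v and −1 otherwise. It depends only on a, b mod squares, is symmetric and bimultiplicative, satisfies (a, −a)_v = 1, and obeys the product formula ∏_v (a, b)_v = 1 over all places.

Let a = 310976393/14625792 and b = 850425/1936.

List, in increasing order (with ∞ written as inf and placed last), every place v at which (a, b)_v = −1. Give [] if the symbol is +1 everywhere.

[3, 23]

Mod squares: a ≡ 51, b ≡ 34017. Check v ∈ {∞, 2, 3, 5, 7, 11, 13, 17, 23, 29, 47}.
v=47: a=47^2·(≡4), b=47^0·(≡6) mod 47; (4|47)=+1, (6|47)=+1; (−1)^{2·0·23}·(+1)^0·(+1)^2 = +1.
v=23: a=23^-2·(≡20), b=23^1·(≡15) mod 23; (20|23)=-1, (15|23)=-1; (−1)^{-2·1·11}·(-1)^1·(-1)^-2 = -1.
v=5: a=5^0·(≡4), b=5^2·(≡2) mod 5; (4|5)=+1, (2|5)=-1; (−1)^{0·2·2}·(+1)^2·(-1)^0 = +1.
v=17: a=17^1·(≡14), b=17^1·(≡3) mod 17; (14|17)=-1, (3|17)=-1; (−1)^{1·1·8}·(-1)^1·(-1)^1 = +1.
v=11: a=11^0·(≡7), b=11^-2·(≡3) mod 11; (7|11)=-1, (3|11)=+1; (−1)^{0·-2·5}·(-1)^-2·(+1)^0 = +1.
v=13: a=13^2·(≡1), b=13^0·(≡9) mod 13; (1|13)=+1, (9|13)=+1; (−1)^{2·0·6}·(+1)^0·(+1)^2 = +1.
v=3: a=3^-3·(≡2), b=3^1·(≡2) mod 3; (2|3)=-1, (2|3)=-1; (−1)^{-3·1·1}·(-1)^1·(-1)^-3 = -1.
v=7: a=7^2·(≡2), b=7^0·(≡4) mod 7; (2|7)=+1, (4|7)=+1; (−1)^{2·0·3}·(+1)^0·(+1)^2 = +1.
v=2: v_2(a)=-10, v_2(b)=-4; units ≡ 3, 1 (mod 8); ε·ε+αω+βω = 1·0+-10·0+-4·1 ≡ 0  ⇒  (a,b)_2 = +1.
v=∞: 51 > 0 and 34017 > 0  ⇒  (a,b)_∞ = +1.
v=29: a=29^0·(≡9), b=29^1·(≡24) mod 29; (9|29)=+1, (24|29)=+1; (−1)^{0·1·14}·(+1)^1·(+1)^0 = +1.
Ram(51, 34017) = {3, 23}; no ℚ_3-point on the conic.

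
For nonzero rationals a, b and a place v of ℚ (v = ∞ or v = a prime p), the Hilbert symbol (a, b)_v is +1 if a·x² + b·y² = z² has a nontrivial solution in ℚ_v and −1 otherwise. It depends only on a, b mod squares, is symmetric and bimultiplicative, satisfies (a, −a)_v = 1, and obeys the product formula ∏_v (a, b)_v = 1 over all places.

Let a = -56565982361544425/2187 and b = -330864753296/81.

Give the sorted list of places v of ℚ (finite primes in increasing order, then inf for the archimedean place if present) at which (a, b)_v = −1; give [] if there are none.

(a, b) ≡ (-11571, -209) mod (ℚ^×)²; places V = {2, 3, 5, 7, 11, 19, 29, ∞}.
(a,b)_∞: sgn(-11571)=−, sgn(-209)=−, so -1.
(a,b)_3: α=-7, u≡1; β=-4, v≡1 (mod 3); (1|3)=+1, (1|3)=+1; sign (−1)^0·+1^-4·+1^-7 = +1.
(a,b)_7: α=9, u≡3; β=6, v≡4 (mod 7); (3|7)=-1, (4|7)=+1; sign (−1)^0·-1^6·+1^9 = +1.
(a,b)_5: α=2, u≡4; β=0, v≡4 (mod 5); (4|5)=+1, (4|5)=+1; sign (−1)^0·+1^0·+1^2 = +1.
(a,b)_2: α=0, β=4; u≡5, v≡7 (mod 8); ε(u)ε(v)=0·1, αω(v)=0·0, βω(u)=4·1; sum ≡ 0  ⇒  +1.
(a,b)_11: α=2, u≡5; β=1, v≡9 (mod 11); (5|11)=+1, (9|11)=+1; sign (−1)^0·+1^1·+1^2 = +1.
(a,b)_19: α=1, u≡14; β=1, v≡14 (mod 19); (14|19)=-1, (14|19)=-1; sign (−1)^1·-1^1·-1^1 = -1.
(a,b)_29: α=3, u≡5; β=2, v≡23 (mod 29); (5|29)=+1, (23|29)=+1; sign (−1)^0·+1^2·+1^3 = +1.
Ram(-11571, -209) = {19, ∞}; no ℚ_19-point on the conic.

[19, inf]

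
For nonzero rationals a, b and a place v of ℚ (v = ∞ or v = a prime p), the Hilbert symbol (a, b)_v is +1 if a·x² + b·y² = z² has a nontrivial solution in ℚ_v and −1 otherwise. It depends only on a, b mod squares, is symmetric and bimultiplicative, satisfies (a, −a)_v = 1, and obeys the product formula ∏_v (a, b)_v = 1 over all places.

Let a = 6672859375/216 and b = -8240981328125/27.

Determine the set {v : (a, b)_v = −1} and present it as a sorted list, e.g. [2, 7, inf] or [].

(a, b) ≡ (42, -25935) mod (ℚ^×)²; places V = {2, 3, 5, 7, 13, 19, ∞}.
(a,b)_5: α=6, u≡3; β=7, v≡2 (mod 5); (3|5)=-1, (2|5)=-1; sign (−1)^0·-1^7·-1^6 = -1.
(a,b)_13: α=2, u≡1; β=3, v≡7 (mod 13); (1|13)=+1, (7|13)=-1; sign (−1)^0·+1^3·-1^2 = +1.
(a,b)_7: α=1, u≡3; β=1, v≡5 (mod 7); (3|7)=-1, (5|7)=-1; sign (−1)^1·-1^1·-1^1 = -1.
(a,b)_19: α=2, u≡5; β=3, v≡3 (mod 19); (5|19)=+1, (3|19)=-1; sign (−1)^0·+1^3·-1^2 = +1.
(a,b)_3: α=-3, u≡2; β=-3, v≡1 (mod 3); (2|3)=-1, (1|3)=+1; sign (−1)^1·-1^-3·+1^-3 = +1.
(a,b)_∞: sgn(42)=+, sgn(-25935)=−, so +1.
(a,b)_2: α=-3, β=0; u≡5, v≡1 (mod 8); ε(u)ε(v)=0·0, αω(v)=-3·0, βω(u)=0·1; sum ≡ 0  ⇒  +1.
(42, -25935 / ℚ) ramifies at {5, 7}: a division algebra.

[5, 7]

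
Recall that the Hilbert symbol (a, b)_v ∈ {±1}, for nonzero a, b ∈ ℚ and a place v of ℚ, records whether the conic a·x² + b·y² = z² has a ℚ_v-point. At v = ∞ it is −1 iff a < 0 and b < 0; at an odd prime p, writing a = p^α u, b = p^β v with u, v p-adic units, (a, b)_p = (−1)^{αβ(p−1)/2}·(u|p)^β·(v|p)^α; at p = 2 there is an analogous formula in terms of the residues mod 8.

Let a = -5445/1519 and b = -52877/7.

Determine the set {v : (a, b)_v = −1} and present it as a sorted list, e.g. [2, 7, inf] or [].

Mod squares: a ≡ -155, b ≡ -3059. Check v ∈ {∞, 2, 3, 5, 7, 11, 19, 23, 31}.
v=3: a=3^2·(≡1), b=3^0·(≡1) mod 3; (1|3)=+1, (1|3)=+1; (−1)^{2·0·1}·(+1)^0·(+1)^2 = +1.
v=5: a=5^1·(≡4), b=5^0·(≡4) mod 5; (4|5)=+1, (4|5)=+1; (−1)^{1·0·2}·(+1)^0·(+1)^1 = +1.
v=7: a=7^-2·(≡5), b=7^-1·(≡1) mod 7; (5|7)=-1, (1|7)=+1; (−1)^{-2·-1·3}·(-1)^-1·(+1)^-2 = -1.
v=19: a=19^0·(≡11), b=19^1·(≡15) mod 19; (11|19)=+1, (15|19)=-1; (−1)^{0·1·9}·(+1)^1·(-1)^0 = +1.
v=∞: -155 < 0 and -3059 < 0  ⇒  (a,b)_∞ = -1.
v=11: a=11^2·(≡10), b=11^2·(≡2) mod 11; (10|11)=-1, (2|11)=-1; (−1)^{2·2·5}·(-1)^2·(-1)^2 = +1.
v=23: a=23^0·(≡6), b=23^1·(≡10) mod 23; (6|23)=+1, (10|23)=-1; (−1)^{0·1·11}·(+1)^1·(-1)^0 = +1.
v=2: v_2(a)=0, v_2(b)=0; units ≡ 5, 5 (mod 8); ε·ε+αω+βω = 0·0+0·1+0·1 ≡ 0  ⇒  (a,b)_2 = +1.
v=31: a=31^-1·(≡23), b=31^0·(≡19) mod 31; (23|31)=-1, (19|31)=+1; (−1)^{-1·0·15}·(-1)^0·(+1)^-1 = +1.
|Ram(-155, -3059)| = 2, even; anisotropic at {7, ∞}.

[7, inf]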